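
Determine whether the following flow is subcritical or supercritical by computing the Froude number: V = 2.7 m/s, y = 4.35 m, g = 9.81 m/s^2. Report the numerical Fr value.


The Froude number is defined as Fr = V / sqrt(g*y).
g*y = 9.81 * 4.35 = 42.6735.
sqrt(g*y) = sqrt(42.6735) = 6.5325.
Fr = 2.7 / 6.5325 = 0.4133.
Since Fr < 1, the flow is subcritical.

0.4133


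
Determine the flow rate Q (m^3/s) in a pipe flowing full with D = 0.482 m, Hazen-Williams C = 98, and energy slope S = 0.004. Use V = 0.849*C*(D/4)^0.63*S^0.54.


For a full circular pipe, R = D/4 = 0.482/4 = 0.1205 m.
V = 0.849 * 98 * 0.1205^0.63 * 0.004^0.54
  = 0.849 * 98 * 0.263646 * 0.050712
  = 1.1124 m/s.
Pipe area A = pi*D^2/4 = pi*0.482^2/4 = 0.1825 m^2.
Q = A * V = 0.1825 * 1.1124 = 0.203 m^3/s.

0.203


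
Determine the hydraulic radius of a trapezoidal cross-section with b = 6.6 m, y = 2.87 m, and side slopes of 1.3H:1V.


For a trapezoidal section with side slope z:
A = (b + z*y)*y = (6.6 + 1.3*2.87)*2.87 = 29.65 m^2.
P = b + 2*y*sqrt(1 + z^2) = 6.6 + 2*2.87*sqrt(1 + 1.3^2) = 16.014 m.
R = A/P = 29.65 / 16.014 = 1.8515 m.

1.8515


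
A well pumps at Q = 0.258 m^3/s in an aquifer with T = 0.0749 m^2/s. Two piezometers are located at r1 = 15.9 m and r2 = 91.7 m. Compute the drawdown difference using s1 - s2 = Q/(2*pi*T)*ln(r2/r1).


Thiem equation: s1 - s2 = Q/(2*pi*T) * ln(r2/r1).
ln(r2/r1) = ln(91.7/15.9) = 1.7522.
Q/(2*pi*T) = 0.258 / (2*pi*0.0749) = 0.258 / 0.4706 = 0.5482.
s1 - s2 = 0.5482 * 1.7522 = 0.9606 m.

0.9606


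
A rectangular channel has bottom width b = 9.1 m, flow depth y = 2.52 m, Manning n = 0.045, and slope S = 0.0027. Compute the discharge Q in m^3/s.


For a rectangular channel, the cross-sectional area A = b * y = 9.1 * 2.52 = 22.93 m^2.
The wetted perimeter P = b + 2y = 9.1 + 2*2.52 = 14.14 m.
Hydraulic radius R = A/P = 22.93/14.14 = 1.6218 m.
Velocity V = (1/n)*R^(2/3)*S^(1/2) = (1/0.045)*1.6218^(2/3)*0.0027^(1/2) = 1.5939 m/s.
Discharge Q = A * V = 22.93 * 1.5939 = 36.552 m^3/s.

36.552


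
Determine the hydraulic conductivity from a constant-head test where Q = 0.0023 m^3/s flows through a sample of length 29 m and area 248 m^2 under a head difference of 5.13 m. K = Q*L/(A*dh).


From K = Q*L / (A*dh):
Numerator: Q*L = 0.0023 * 29 = 0.0667.
Denominator: A*dh = 248 * 5.13 = 1272.24.
K = 0.0667 / 1272.24 = 5.2e-05 m/s.

5.2e-05


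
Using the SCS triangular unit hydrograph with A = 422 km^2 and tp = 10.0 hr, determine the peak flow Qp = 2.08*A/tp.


SCS formula: Qp = 2.08 * A / tp.
Qp = 2.08 * 422 / 10.0
   = 877.76 / 10.0
   = 87.78 m^3/s per cm.

87.78


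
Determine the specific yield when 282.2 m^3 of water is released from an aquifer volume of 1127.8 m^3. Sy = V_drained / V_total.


Specific yield Sy = Volume drained / Total volume.
Sy = 282.2 / 1127.8
   = 0.2502.

0.2502


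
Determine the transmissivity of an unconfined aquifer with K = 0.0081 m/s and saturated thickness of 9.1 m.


Transmissivity is defined as T = K * h.
T = 0.0081 * 9.1
  = 0.0737 m^2/s.

0.0737


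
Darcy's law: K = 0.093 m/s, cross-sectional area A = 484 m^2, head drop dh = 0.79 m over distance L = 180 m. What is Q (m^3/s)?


Darcy's law: Q = K * A * i, where i = dh/L.
Hydraulic gradient i = 0.79 / 180 = 0.004389.
Q = 0.093 * 484 * 0.004389
  = 0.1976 m^3/s.

0.1976


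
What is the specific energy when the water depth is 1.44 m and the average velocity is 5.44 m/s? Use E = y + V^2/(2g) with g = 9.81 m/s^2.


Specific energy E = y + V^2/(2g).
Velocity head = V^2/(2g) = 5.44^2 / (2*9.81) = 29.5936 / 19.62 = 1.5083 m.
E = 1.44 + 1.5083 = 2.9483 m.

2.9483


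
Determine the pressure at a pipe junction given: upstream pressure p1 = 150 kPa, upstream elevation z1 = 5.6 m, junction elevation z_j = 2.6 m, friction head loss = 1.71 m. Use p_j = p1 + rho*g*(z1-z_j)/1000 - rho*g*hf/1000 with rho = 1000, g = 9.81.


Junction pressure: p_j = p1 + rho*g*(z1 - z_j)/1000 - rho*g*hf/1000.
Elevation term = 1000*9.81*(5.6 - 2.6)/1000 = 29.43 kPa.
Friction term = 1000*9.81*1.71/1000 = 16.775 kPa.
p_j = 150 + 29.43 - 16.775 = 162.65 kPa.

162.65


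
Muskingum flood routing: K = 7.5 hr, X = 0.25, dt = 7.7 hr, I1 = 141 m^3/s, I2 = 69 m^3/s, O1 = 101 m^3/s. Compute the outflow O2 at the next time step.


Muskingum coefficients:
denom = 2*K*(1-X) + dt = 2*7.5*(1-0.25) + 7.7 = 18.95.
C0 = (dt - 2*K*X)/denom = (7.7 - 2*7.5*0.25)/18.95 = 0.2084.
C1 = (dt + 2*K*X)/denom = (7.7 + 2*7.5*0.25)/18.95 = 0.6042.
C2 = (2*K*(1-X) - dt)/denom = 0.1873.
O2 = C0*I2 + C1*I1 + C2*O1
   = 0.2084*69 + 0.6042*141 + 0.1873*101
   = 118.5 m^3/s.

118.5


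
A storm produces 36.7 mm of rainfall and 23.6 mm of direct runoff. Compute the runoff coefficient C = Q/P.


The runoff coefficient C = runoff depth / rainfall depth.
C = 23.6 / 36.7
  = 0.6431.

0.6431


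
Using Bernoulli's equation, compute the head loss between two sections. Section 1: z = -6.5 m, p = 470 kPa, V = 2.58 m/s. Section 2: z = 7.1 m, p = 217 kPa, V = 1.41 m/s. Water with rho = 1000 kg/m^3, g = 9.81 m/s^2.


Total head at each section: H = z + p/(rho*g) + V^2/(2g).
H1 = -6.5 + 470*1000/(1000*9.81) + 2.58^2/(2*9.81)
   = -6.5 + 47.91 + 0.3393
   = 41.75 m.
H2 = 7.1 + 217*1000/(1000*9.81) + 1.41^2/(2*9.81)
   = 7.1 + 22.12 + 0.1013
   = 29.322 m.
h_L = H1 - H2 = 41.75 - 29.322 = 12.428 m.

12.428


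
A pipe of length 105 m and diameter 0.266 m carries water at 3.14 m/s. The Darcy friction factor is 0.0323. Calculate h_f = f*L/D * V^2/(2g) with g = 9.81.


Darcy-Weisbach equation: h_f = f * (L/D) * V^2/(2g).
f * L/D = 0.0323 * 105/0.266 = 12.75.
V^2/(2g) = 3.14^2 / (2*9.81) = 9.8596 / 19.62 = 0.5025 m.
h_f = 12.75 * 0.5025 = 6.407 m.

6.407


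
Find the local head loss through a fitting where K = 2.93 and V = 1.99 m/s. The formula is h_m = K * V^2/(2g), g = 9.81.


Minor loss formula: h_m = K * V^2/(2g).
V^2 = 1.99^2 = 3.9601.
V^2/(2g) = 3.9601 / 19.62 = 0.2018 m.
h_m = 2.93 * 0.2018 = 0.5914 m.

0.5914


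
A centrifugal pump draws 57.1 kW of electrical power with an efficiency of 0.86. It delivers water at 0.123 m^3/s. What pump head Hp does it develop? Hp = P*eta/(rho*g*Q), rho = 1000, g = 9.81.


Pump head formula: Hp = P * eta / (rho * g * Q).
Numerator: P * eta = 57.1 * 1000 * 0.86 = 49106.0 W.
Denominator: rho * g * Q = 1000 * 9.81 * 0.123 = 1206.63.
Hp = 49106.0 / 1206.63 = 40.7 m.

40.7


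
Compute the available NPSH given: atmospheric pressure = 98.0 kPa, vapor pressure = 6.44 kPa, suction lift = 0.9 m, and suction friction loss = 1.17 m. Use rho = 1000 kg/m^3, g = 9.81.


NPSHa = p_atm/(rho*g) - z_s - hf_s - p_vap/(rho*g).
p_atm/(rho*g) = 98.0*1000 / (1000*9.81) = 9.99 m.
p_vap/(rho*g) = 6.44*1000 / (1000*9.81) = 0.656 m.
NPSHa = 9.99 - 0.9 - 1.17 - 0.656
      = 7.26 m.

7.26


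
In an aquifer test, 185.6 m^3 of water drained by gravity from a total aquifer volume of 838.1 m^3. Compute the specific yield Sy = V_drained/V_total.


Specific yield Sy = Volume drained / Total volume.
Sy = 185.6 / 838.1
   = 0.2215.

0.2215


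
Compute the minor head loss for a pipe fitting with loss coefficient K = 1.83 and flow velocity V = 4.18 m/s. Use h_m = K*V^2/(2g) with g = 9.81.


Minor loss formula: h_m = K * V^2/(2g).
V^2 = 4.18^2 = 17.4724.
V^2/(2g) = 17.4724 / 19.62 = 0.8905 m.
h_m = 1.83 * 0.8905 = 1.6297 m.

1.6297


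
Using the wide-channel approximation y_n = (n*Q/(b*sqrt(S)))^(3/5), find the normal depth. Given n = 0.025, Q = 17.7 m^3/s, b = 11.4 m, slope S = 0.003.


We use the wide-channel approximation y_n = (n*Q/(b*sqrt(S)))^(3/5).
sqrt(S) = sqrt(0.003) = 0.054772.
Numerator: n*Q = 0.025 * 17.7 = 0.4425.
Denominator: b*sqrt(S) = 11.4 * 0.054772 = 0.624401.
arg = 0.7087.
y_n = 0.7087^(3/5) = 0.8133 m.

0.8133


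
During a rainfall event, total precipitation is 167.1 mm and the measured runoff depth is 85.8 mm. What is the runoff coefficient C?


The runoff coefficient C = runoff depth / rainfall depth.
C = 85.8 / 167.1
  = 0.5135.

0.5135


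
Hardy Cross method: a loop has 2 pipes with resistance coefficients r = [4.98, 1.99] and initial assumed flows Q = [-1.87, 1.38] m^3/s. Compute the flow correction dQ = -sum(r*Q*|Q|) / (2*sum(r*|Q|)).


Numerator terms (r*Q*|Q|): 4.98*-1.87*|-1.87| = -17.4146; 1.99*1.38*|1.38| = 3.7898.
Sum of numerator = -13.6248.
Denominator terms (r*|Q|): 4.98*|-1.87| = 9.3126; 1.99*|1.38| = 2.7462.
2 * sum of denominator = 2 * 12.0588 = 24.1176.
dQ = --13.6248 / 24.1176 = 0.5649 m^3/s.

0.5649


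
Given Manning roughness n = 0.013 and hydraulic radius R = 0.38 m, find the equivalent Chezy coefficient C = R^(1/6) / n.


The Chezy coefficient relates to Manning's n through C = R^(1/6) / n.
R^(1/6) = 0.38^(1/6) = 0.851067.
C = 0.851067 / 0.013 = 65.47 m^(1/2)/s.

65.47


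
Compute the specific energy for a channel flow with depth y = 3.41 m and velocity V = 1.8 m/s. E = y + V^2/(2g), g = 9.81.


Specific energy E = y + V^2/(2g).
Velocity head = V^2/(2g) = 1.8^2 / (2*9.81) = 3.24 / 19.62 = 0.1651 m.
E = 3.41 + 0.1651 = 3.5751 m.

3.5751


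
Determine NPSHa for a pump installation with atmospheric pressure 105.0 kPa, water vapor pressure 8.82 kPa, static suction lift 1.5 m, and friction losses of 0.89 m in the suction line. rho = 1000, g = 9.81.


NPSHa = p_atm/(rho*g) - z_s - hf_s - p_vap/(rho*g).
p_atm/(rho*g) = 105.0*1000 / (1000*9.81) = 10.703 m.
p_vap/(rho*g) = 8.82*1000 / (1000*9.81) = 0.899 m.
NPSHa = 10.703 - 1.5 - 0.89 - 0.899
      = 7.41 m.

7.41


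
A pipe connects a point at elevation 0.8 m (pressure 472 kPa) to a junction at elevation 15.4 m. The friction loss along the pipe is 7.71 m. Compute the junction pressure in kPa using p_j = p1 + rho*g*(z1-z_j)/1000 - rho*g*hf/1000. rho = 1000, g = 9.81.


Junction pressure: p_j = p1 + rho*g*(z1 - z_j)/1000 - rho*g*hf/1000.
Elevation term = 1000*9.81*(0.8 - 15.4)/1000 = -143.226 kPa.
Friction term = 1000*9.81*7.71/1000 = 75.635 kPa.
p_j = 472 + -143.226 - 75.635 = 253.14 kPa.

253.14


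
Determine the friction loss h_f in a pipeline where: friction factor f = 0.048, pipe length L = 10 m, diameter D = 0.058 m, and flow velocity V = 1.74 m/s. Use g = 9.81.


Darcy-Weisbach equation: h_f = f * (L/D) * V^2/(2g).
f * L/D = 0.048 * 10/0.058 = 8.2759.
V^2/(2g) = 1.74^2 / (2*9.81) = 3.0276 / 19.62 = 0.1543 m.
h_f = 8.2759 * 0.1543 = 1.277 m.

1.277


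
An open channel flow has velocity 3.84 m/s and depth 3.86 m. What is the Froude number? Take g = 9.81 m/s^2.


The Froude number is defined as Fr = V / sqrt(g*y).
g*y = 9.81 * 3.86 = 37.8666.
sqrt(g*y) = sqrt(37.8666) = 6.1536.
Fr = 3.84 / 6.1536 = 0.624.

0.624


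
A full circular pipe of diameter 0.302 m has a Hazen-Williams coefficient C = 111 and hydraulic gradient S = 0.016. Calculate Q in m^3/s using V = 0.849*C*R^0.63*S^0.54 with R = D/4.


For a full circular pipe, R = D/4 = 0.302/4 = 0.0755 m.
V = 0.849 * 111 * 0.0755^0.63 * 0.016^0.54
  = 0.849 * 111 * 0.196384 * 0.107207
  = 1.9841 m/s.
Pipe area A = pi*D^2/4 = pi*0.302^2/4 = 0.0716 m^2.
Q = A * V = 0.0716 * 1.9841 = 0.1421 m^3/s.

0.1421


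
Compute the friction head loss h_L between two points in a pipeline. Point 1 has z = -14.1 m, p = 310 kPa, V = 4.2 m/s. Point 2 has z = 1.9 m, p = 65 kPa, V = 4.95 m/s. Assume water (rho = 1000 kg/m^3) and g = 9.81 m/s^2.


Total head at each section: H = z + p/(rho*g) + V^2/(2g).
H1 = -14.1 + 310*1000/(1000*9.81) + 4.2^2/(2*9.81)
   = -14.1 + 31.6 + 0.8991
   = 18.399 m.
H2 = 1.9 + 65*1000/(1000*9.81) + 4.95^2/(2*9.81)
   = 1.9 + 6.626 + 1.2489
   = 9.775 m.
h_L = H1 - H2 = 18.399 - 9.775 = 8.625 m.

8.625


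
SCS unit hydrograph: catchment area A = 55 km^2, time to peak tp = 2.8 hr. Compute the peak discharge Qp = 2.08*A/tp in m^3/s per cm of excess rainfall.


SCS formula: Qp = 2.08 * A / tp.
Qp = 2.08 * 55 / 2.8
   = 114.4 / 2.8
   = 40.86 m^3/s per cm.

40.86


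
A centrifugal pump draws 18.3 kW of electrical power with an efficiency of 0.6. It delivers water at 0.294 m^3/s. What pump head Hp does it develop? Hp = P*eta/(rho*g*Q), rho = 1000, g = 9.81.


Pump head formula: Hp = P * eta / (rho * g * Q).
Numerator: P * eta = 18.3 * 1000 * 0.6 = 10980.0 W.
Denominator: rho * g * Q = 1000 * 9.81 * 0.294 = 2884.14.
Hp = 10980.0 / 2884.14 = 3.81 m.

3.81


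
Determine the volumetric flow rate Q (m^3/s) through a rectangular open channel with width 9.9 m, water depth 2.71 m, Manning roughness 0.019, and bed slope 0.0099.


For a rectangular channel, the cross-sectional area A = b * y = 9.9 * 2.71 = 26.83 m^2.
The wetted perimeter P = b + 2y = 9.9 + 2*2.71 = 15.32 m.
Hydraulic radius R = A/P = 26.83/15.32 = 1.7512 m.
Velocity V = (1/n)*R^(2/3)*S^(1/2) = (1/0.019)*1.7512^(2/3)*0.0099^(1/2) = 7.6084 m/s.
Discharge Q = A * V = 26.83 * 7.6084 = 204.126 m^3/s.

204.126


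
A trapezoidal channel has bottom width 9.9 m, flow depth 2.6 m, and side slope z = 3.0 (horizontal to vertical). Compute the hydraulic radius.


For a trapezoidal section with side slope z:
A = (b + z*y)*y = (9.9 + 3.0*2.6)*2.6 = 46.02 m^2.
P = b + 2*y*sqrt(1 + z^2) = 9.9 + 2*2.6*sqrt(1 + 3.0^2) = 26.344 m.
R = A/P = 46.02 / 26.344 = 1.7469 m.

1.7469


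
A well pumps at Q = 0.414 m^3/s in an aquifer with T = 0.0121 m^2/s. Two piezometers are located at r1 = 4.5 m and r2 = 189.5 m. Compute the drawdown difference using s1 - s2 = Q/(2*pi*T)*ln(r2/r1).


Thiem equation: s1 - s2 = Q/(2*pi*T) * ln(r2/r1).
ln(r2/r1) = ln(189.5/4.5) = 3.7403.
Q/(2*pi*T) = 0.414 / (2*pi*0.0121) = 0.414 / 0.076 = 5.4455.
s1 - s2 = 5.4455 * 3.7403 = 20.3677 m.

20.3677


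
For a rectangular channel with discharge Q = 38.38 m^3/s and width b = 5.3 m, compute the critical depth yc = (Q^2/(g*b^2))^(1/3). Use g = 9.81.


Using yc = (Q^2 / (g * b^2))^(1/3):
Q^2 = 38.38^2 = 1473.02.
g * b^2 = 9.81 * 5.3^2 = 9.81 * 28.09 = 275.56.
Q^2 / (g*b^2) = 1473.02 / 275.56 = 5.3456.
yc = 5.3456^(1/3) = 1.7485 m.

1.7485


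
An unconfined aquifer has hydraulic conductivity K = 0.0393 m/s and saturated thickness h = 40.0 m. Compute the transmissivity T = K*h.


Transmissivity is defined as T = K * h.
T = 0.0393 * 40.0
  = 1.572 m^2/s.

1.572


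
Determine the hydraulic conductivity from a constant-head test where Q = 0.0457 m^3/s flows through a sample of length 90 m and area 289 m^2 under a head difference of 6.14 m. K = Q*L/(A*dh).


From K = Q*L / (A*dh):
Numerator: Q*L = 0.0457 * 90 = 4.113.
Denominator: A*dh = 289 * 6.14 = 1774.46.
K = 4.113 / 1774.46 = 0.002318 m/s.

0.002318


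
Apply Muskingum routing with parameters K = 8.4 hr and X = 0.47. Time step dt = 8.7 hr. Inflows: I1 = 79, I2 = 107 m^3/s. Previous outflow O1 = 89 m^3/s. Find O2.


Muskingum coefficients:
denom = 2*K*(1-X) + dt = 2*8.4*(1-0.47) + 8.7 = 17.604.
C0 = (dt - 2*K*X)/denom = (8.7 - 2*8.4*0.47)/17.604 = 0.0457.
C1 = (dt + 2*K*X)/denom = (8.7 + 2*8.4*0.47)/17.604 = 0.9427.
C2 = (2*K*(1-X) - dt)/denom = 0.0116.
O2 = C0*I2 + C1*I1 + C2*O1
   = 0.0457*107 + 0.9427*79 + 0.0116*89
   = 80.39 m^3/s.

80.39


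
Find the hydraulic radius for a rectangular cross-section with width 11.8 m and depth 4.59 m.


For a rectangular section:
Flow area A = b * y = 11.8 * 4.59 = 54.16 m^2.
Wetted perimeter P = b + 2y = 11.8 + 2*4.59 = 20.98 m.
Hydraulic radius R = A/P = 54.16 / 20.98 = 2.5816 m.

2.5816


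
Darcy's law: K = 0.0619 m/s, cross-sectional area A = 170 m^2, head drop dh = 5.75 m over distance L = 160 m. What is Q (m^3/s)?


Darcy's law: Q = K * A * i, where i = dh/L.
Hydraulic gradient i = 5.75 / 160 = 0.035937.
Q = 0.0619 * 170 * 0.035937
  = 0.3782 m^3/s.

0.3782


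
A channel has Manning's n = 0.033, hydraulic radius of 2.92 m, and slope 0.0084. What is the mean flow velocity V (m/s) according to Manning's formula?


Manning's equation gives V = (1/n) * R^(2/3) * S^(1/2).
First, compute R^(2/3) = 2.92^(2/3) = 2.0429.
Next, S^(1/2) = 0.0084^(1/2) = 0.091652.
Then 1/n = 1/0.033 = 30.3.
V = 30.3 * 2.0429 * 0.091652 = 5.6739 m/s.

5.6739


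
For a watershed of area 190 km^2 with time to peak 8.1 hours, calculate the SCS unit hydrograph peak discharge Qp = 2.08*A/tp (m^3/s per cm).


SCS formula: Qp = 2.08 * A / tp.
Qp = 2.08 * 190 / 8.1
   = 395.2 / 8.1
   = 48.79 m^3/s per cm.

48.79


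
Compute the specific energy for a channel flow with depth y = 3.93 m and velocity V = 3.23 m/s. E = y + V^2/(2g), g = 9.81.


Specific energy E = y + V^2/(2g).
Velocity head = V^2/(2g) = 3.23^2 / (2*9.81) = 10.4329 / 19.62 = 0.5317 m.
E = 3.93 + 0.5317 = 4.4617 m.

4.4617


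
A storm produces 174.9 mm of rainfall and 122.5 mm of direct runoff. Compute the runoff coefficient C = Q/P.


The runoff coefficient C = runoff depth / rainfall depth.
C = 122.5 / 174.9
  = 0.7004.

0.7004


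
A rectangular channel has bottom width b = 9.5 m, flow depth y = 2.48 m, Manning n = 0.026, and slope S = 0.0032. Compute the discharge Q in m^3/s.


For a rectangular channel, the cross-sectional area A = b * y = 9.5 * 2.48 = 23.56 m^2.
The wetted perimeter P = b + 2y = 9.5 + 2*2.48 = 14.46 m.
Hydraulic radius R = A/P = 23.56/14.46 = 1.6293 m.
Velocity V = (1/n)*R^(2/3)*S^(1/2) = (1/0.026)*1.6293^(2/3)*0.0032^(1/2) = 3.0126 m/s.
Discharge Q = A * V = 23.56 * 3.0126 = 70.977 m^3/s.

70.977


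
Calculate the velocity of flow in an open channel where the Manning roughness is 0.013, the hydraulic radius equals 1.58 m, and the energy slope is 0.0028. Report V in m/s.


Manning's equation gives V = (1/n) * R^(2/3) * S^(1/2).
First, compute R^(2/3) = 1.58^(2/3) = 1.3566.
Next, S^(1/2) = 0.0028^(1/2) = 0.052915.
Then 1/n = 1/0.013 = 76.92.
V = 76.92 * 1.3566 * 0.052915 = 5.5217 m/s.

5.5217


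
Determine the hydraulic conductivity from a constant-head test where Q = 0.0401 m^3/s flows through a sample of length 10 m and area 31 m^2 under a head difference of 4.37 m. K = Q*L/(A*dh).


From K = Q*L / (A*dh):
Numerator: Q*L = 0.0401 * 10 = 0.401.
Denominator: A*dh = 31 * 4.37 = 135.47.
K = 0.401 / 135.47 = 0.00296 m/s.

0.00296


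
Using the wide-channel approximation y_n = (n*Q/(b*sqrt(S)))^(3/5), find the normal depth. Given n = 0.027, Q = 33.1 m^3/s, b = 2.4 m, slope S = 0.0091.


We use the wide-channel approximation y_n = (n*Q/(b*sqrt(S)))^(3/5).
sqrt(S) = sqrt(0.0091) = 0.095394.
Numerator: n*Q = 0.027 * 33.1 = 0.8937.
Denominator: b*sqrt(S) = 2.4 * 0.095394 = 0.228946.
arg = 3.9036.
y_n = 3.9036^(3/5) = 2.264 m.

2.264


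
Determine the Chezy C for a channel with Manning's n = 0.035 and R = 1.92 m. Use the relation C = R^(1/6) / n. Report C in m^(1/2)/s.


The Chezy coefficient relates to Manning's n through C = R^(1/6) / n.
R^(1/6) = 1.92^(1/6) = 1.114851.
C = 1.114851 / 0.035 = 31.85 m^(1/2)/s.

31.85


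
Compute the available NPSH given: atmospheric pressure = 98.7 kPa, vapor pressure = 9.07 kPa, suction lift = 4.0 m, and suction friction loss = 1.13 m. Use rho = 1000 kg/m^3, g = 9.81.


NPSHa = p_atm/(rho*g) - z_s - hf_s - p_vap/(rho*g).
p_atm/(rho*g) = 98.7*1000 / (1000*9.81) = 10.061 m.
p_vap/(rho*g) = 9.07*1000 / (1000*9.81) = 0.925 m.
NPSHa = 10.061 - 4.0 - 1.13 - 0.925
      = 4.01 m.

4.01


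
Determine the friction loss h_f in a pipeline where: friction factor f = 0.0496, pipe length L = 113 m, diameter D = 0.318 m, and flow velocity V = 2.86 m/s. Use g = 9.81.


Darcy-Weisbach equation: h_f = f * (L/D) * V^2/(2g).
f * L/D = 0.0496 * 113/0.318 = 17.6252.
V^2/(2g) = 2.86^2 / (2*9.81) = 8.1796 / 19.62 = 0.4169 m.
h_f = 17.6252 * 0.4169 = 7.348 m.

7.348


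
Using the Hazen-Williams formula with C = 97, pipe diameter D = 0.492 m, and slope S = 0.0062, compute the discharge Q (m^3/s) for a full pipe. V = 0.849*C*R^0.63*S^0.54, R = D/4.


For a full circular pipe, R = D/4 = 0.492/4 = 0.123 m.
V = 0.849 * 97 * 0.123^0.63 * 0.0062^0.54
  = 0.849 * 97 * 0.267079 * 0.064253
  = 1.4132 m/s.
Pipe area A = pi*D^2/4 = pi*0.492^2/4 = 0.1901 m^2.
Q = A * V = 0.1901 * 1.4132 = 0.2687 m^3/s.

0.2687


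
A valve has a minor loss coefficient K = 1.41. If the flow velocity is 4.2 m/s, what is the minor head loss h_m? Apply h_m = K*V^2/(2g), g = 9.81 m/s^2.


Minor loss formula: h_m = K * V^2/(2g).
V^2 = 4.2^2 = 17.64.
V^2/(2g) = 17.64 / 19.62 = 0.8991 m.
h_m = 1.41 * 0.8991 = 1.2677 m.

1.2677


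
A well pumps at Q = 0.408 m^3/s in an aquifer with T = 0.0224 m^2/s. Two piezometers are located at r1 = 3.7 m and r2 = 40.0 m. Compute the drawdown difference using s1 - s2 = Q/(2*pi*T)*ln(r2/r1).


Thiem equation: s1 - s2 = Q/(2*pi*T) * ln(r2/r1).
ln(r2/r1) = ln(40.0/3.7) = 2.3805.
Q/(2*pi*T) = 0.408 / (2*pi*0.0224) = 0.408 / 0.1407 = 2.8989.
s1 - s2 = 2.8989 * 2.3805 = 6.901 m.

6.901


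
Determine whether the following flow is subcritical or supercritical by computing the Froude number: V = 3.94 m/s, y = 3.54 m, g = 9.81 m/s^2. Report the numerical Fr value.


The Froude number is defined as Fr = V / sqrt(g*y).
g*y = 9.81 * 3.54 = 34.7274.
sqrt(g*y) = sqrt(34.7274) = 5.893.
Fr = 3.94 / 5.893 = 0.6686.
Since Fr < 1, the flow is subcritical.

0.6686


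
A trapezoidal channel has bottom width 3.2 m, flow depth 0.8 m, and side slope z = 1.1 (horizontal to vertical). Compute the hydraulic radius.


For a trapezoidal section with side slope z:
A = (b + z*y)*y = (3.2 + 1.1*0.8)*0.8 = 3.264 m^2.
P = b + 2*y*sqrt(1 + z^2) = 3.2 + 2*0.8*sqrt(1 + 1.1^2) = 5.579 m.
R = A/P = 3.264 / 5.579 = 0.5851 m.

0.5851


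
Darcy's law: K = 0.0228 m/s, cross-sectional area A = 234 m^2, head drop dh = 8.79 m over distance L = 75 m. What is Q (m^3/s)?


Darcy's law: Q = K * A * i, where i = dh/L.
Hydraulic gradient i = 8.79 / 75 = 0.1172.
Q = 0.0228 * 234 * 0.1172
  = 0.6253 m^3/s.

0.6253


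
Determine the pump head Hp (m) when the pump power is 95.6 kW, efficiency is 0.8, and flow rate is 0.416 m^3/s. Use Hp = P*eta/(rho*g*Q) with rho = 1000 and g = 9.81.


Pump head formula: Hp = P * eta / (rho * g * Q).
Numerator: P * eta = 95.6 * 1000 * 0.8 = 76480.0 W.
Denominator: rho * g * Q = 1000 * 9.81 * 0.416 = 4080.96.
Hp = 76480.0 / 4080.96 = 18.74 m.

18.74


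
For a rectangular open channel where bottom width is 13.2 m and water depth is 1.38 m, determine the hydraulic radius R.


For a rectangular section:
Flow area A = b * y = 13.2 * 1.38 = 18.22 m^2.
Wetted perimeter P = b + 2y = 13.2 + 2*1.38 = 15.96 m.
Hydraulic radius R = A/P = 18.22 / 15.96 = 1.1414 m.

1.1414


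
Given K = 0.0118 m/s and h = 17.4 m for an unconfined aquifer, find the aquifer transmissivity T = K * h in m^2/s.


Transmissivity is defined as T = K * h.
T = 0.0118 * 17.4
  = 0.2053 m^2/s.

0.2053


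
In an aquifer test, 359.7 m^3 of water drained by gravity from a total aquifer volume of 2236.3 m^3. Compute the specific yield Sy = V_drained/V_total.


Specific yield Sy = Volume drained / Total volume.
Sy = 359.7 / 2236.3
   = 0.1608.

0.1608


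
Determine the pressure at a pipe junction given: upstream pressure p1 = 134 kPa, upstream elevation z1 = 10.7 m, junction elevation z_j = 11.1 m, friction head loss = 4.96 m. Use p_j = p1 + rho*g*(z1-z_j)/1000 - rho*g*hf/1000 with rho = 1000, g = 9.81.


Junction pressure: p_j = p1 + rho*g*(z1 - z_j)/1000 - rho*g*hf/1000.
Elevation term = 1000*9.81*(10.7 - 11.1)/1000 = -3.924 kPa.
Friction term = 1000*9.81*4.96/1000 = 48.658 kPa.
p_j = 134 + -3.924 - 48.658 = 81.42 kPa.

81.42


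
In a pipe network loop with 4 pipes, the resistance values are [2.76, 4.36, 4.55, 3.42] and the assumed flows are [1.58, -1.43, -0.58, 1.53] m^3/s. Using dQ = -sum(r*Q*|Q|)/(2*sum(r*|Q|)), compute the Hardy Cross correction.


Numerator terms (r*Q*|Q|): 2.76*1.58*|1.58| = 6.8901; 4.36*-1.43*|-1.43| = -8.9158; 4.55*-0.58*|-0.58| = -1.5306; 3.42*1.53*|1.53| = 8.0059.
Sum of numerator = 4.4496.
Denominator terms (r*|Q|): 2.76*|1.58| = 4.3608; 4.36*|-1.43| = 6.2348; 4.55*|-0.58| = 2.639; 3.42*|1.53| = 5.2326.
2 * sum of denominator = 2 * 18.4672 = 36.9344.
dQ = -4.4496 / 36.9344 = -0.1205 m^3/s.

-0.1205


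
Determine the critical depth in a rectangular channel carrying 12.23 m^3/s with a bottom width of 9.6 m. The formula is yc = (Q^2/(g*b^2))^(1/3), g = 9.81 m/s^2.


Using yc = (Q^2 / (g * b^2))^(1/3):
Q^2 = 12.23^2 = 149.57.
g * b^2 = 9.81 * 9.6^2 = 9.81 * 92.16 = 904.09.
Q^2 / (g*b^2) = 149.57 / 904.09 = 0.1654.
yc = 0.1654^(1/3) = 0.549 m.

0.549


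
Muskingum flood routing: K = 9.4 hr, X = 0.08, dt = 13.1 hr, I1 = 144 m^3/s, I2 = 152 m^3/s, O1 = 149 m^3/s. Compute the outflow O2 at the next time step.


Muskingum coefficients:
denom = 2*K*(1-X) + dt = 2*9.4*(1-0.08) + 13.1 = 30.396.
C0 = (dt - 2*K*X)/denom = (13.1 - 2*9.4*0.08)/30.396 = 0.3815.
C1 = (dt + 2*K*X)/denom = (13.1 + 2*9.4*0.08)/30.396 = 0.4805.
C2 = (2*K*(1-X) - dt)/denom = 0.138.
O2 = C0*I2 + C1*I1 + C2*O1
   = 0.3815*152 + 0.4805*144 + 0.138*149
   = 147.74 m^3/s.

147.74


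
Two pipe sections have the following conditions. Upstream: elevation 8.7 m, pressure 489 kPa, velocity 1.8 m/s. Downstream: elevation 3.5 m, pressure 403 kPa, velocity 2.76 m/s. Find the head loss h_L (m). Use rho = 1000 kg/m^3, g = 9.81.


Total head at each section: H = z + p/(rho*g) + V^2/(2g).
H1 = 8.7 + 489*1000/(1000*9.81) + 1.8^2/(2*9.81)
   = 8.7 + 49.847 + 0.1651
   = 58.712 m.
H2 = 3.5 + 403*1000/(1000*9.81) + 2.76^2/(2*9.81)
   = 3.5 + 41.081 + 0.3883
   = 44.969 m.
h_L = H1 - H2 = 58.712 - 44.969 = 13.743 m.

13.743


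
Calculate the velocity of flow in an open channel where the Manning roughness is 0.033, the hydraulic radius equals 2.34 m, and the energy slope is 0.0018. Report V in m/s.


Manning's equation gives V = (1/n) * R^(2/3) * S^(1/2).
First, compute R^(2/3) = 2.34^(2/3) = 1.7626.
Next, S^(1/2) = 0.0018^(1/2) = 0.042426.
Then 1/n = 1/0.033 = 30.3.
V = 30.3 * 1.7626 * 0.042426 = 2.266 m/s.

2.266


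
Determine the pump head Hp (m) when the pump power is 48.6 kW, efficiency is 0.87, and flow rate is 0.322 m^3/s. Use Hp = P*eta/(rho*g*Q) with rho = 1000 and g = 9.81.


Pump head formula: Hp = P * eta / (rho * g * Q).
Numerator: P * eta = 48.6 * 1000 * 0.87 = 42282.0 W.
Denominator: rho * g * Q = 1000 * 9.81 * 0.322 = 3158.82.
Hp = 42282.0 / 3158.82 = 13.39 m.

13.39


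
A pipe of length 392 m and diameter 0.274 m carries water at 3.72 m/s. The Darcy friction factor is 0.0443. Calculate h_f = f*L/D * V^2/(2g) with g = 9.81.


Darcy-Weisbach equation: h_f = f * (L/D) * V^2/(2g).
f * L/D = 0.0443 * 392/0.274 = 63.3781.
V^2/(2g) = 3.72^2 / (2*9.81) = 13.8384 / 19.62 = 0.7053 m.
h_f = 63.3781 * 0.7053 = 44.702 m.

44.702


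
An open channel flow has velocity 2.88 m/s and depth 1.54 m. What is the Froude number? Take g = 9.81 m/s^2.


The Froude number is defined as Fr = V / sqrt(g*y).
g*y = 9.81 * 1.54 = 15.1074.
sqrt(g*y) = sqrt(15.1074) = 3.8868.
Fr = 2.88 / 3.8868 = 0.741.

0.741


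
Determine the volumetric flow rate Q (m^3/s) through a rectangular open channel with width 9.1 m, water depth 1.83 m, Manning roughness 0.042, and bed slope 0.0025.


For a rectangular channel, the cross-sectional area A = b * y = 9.1 * 1.83 = 16.65 m^2.
The wetted perimeter P = b + 2y = 9.1 + 2*1.83 = 12.76 m.
Hydraulic radius R = A/P = 16.65/12.76 = 1.3051 m.
Velocity V = (1/n)*R^(2/3)*S^(1/2) = (1/0.042)*1.3051^(2/3)*0.0025^(1/2) = 1.4217 m/s.
Discharge Q = A * V = 16.65 * 1.4217 = 23.676 m^3/s.

23.676


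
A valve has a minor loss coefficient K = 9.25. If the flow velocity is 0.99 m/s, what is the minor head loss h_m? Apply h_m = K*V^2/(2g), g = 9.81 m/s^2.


Minor loss formula: h_m = K * V^2/(2g).
V^2 = 0.99^2 = 0.9801.
V^2/(2g) = 0.9801 / 19.62 = 0.05 m.
h_m = 9.25 * 0.05 = 0.4621 m.

0.4621


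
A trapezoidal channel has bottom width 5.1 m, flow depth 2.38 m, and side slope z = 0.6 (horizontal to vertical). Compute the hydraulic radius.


For a trapezoidal section with side slope z:
A = (b + z*y)*y = (5.1 + 0.6*2.38)*2.38 = 15.537 m^2.
P = b + 2*y*sqrt(1 + z^2) = 5.1 + 2*2.38*sqrt(1 + 0.6^2) = 10.651 m.
R = A/P = 15.537 / 10.651 = 1.4587 m.

1.4587


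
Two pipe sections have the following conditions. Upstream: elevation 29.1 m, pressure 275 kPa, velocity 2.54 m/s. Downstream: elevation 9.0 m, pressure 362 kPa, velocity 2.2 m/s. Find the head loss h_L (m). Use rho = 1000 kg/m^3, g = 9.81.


Total head at each section: H = z + p/(rho*g) + V^2/(2g).
H1 = 29.1 + 275*1000/(1000*9.81) + 2.54^2/(2*9.81)
   = 29.1 + 28.033 + 0.3288
   = 57.461 m.
H2 = 9.0 + 362*1000/(1000*9.81) + 2.2^2/(2*9.81)
   = 9.0 + 36.901 + 0.2467
   = 46.148 m.
h_L = H1 - H2 = 57.461 - 46.148 = 11.314 m.

11.314


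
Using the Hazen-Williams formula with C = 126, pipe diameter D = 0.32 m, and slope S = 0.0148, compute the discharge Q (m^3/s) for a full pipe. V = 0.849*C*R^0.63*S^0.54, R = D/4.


For a full circular pipe, R = D/4 = 0.32/4 = 0.08 m.
V = 0.849 * 126 * 0.08^0.63 * 0.0148^0.54
  = 0.849 * 126 * 0.203679 * 0.102788
  = 2.2396 m/s.
Pipe area A = pi*D^2/4 = pi*0.32^2/4 = 0.0804 m^2.
Q = A * V = 0.0804 * 2.2396 = 0.1801 m^3/s.

0.1801


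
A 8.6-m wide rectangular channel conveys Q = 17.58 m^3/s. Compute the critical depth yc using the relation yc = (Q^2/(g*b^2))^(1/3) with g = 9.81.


Using yc = (Q^2 / (g * b^2))^(1/3):
Q^2 = 17.58^2 = 309.06.
g * b^2 = 9.81 * 8.6^2 = 9.81 * 73.96 = 725.55.
Q^2 / (g*b^2) = 309.06 / 725.55 = 0.426.
yc = 0.426^(1/3) = 0.7524 m.

0.7524


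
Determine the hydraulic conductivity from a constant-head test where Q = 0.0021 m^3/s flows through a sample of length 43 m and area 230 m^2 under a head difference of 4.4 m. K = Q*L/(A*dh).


From K = Q*L / (A*dh):
Numerator: Q*L = 0.0021 * 43 = 0.0903.
Denominator: A*dh = 230 * 4.4 = 1012.0.
K = 0.0903 / 1012.0 = 8.9e-05 m/s.

8.9e-05


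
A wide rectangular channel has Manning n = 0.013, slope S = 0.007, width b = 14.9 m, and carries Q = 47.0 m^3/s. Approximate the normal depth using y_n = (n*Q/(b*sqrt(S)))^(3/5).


We use the wide-channel approximation y_n = (n*Q/(b*sqrt(S)))^(3/5).
sqrt(S) = sqrt(0.007) = 0.083666.
Numerator: n*Q = 0.013 * 47.0 = 0.611.
Denominator: b*sqrt(S) = 14.9 * 0.083666 = 1.246623.
arg = 0.4901.
y_n = 0.4901^(3/5) = 0.6519 m.

0.6519


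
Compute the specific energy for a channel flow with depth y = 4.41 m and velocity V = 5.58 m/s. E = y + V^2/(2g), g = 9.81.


Specific energy E = y + V^2/(2g).
Velocity head = V^2/(2g) = 5.58^2 / (2*9.81) = 31.1364 / 19.62 = 1.587 m.
E = 4.41 + 1.587 = 5.997 m.

5.997


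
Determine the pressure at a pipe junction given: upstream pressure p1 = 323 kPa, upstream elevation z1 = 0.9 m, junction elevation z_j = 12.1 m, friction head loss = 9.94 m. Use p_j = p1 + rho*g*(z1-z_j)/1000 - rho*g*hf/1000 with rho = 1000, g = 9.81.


Junction pressure: p_j = p1 + rho*g*(z1 - z_j)/1000 - rho*g*hf/1000.
Elevation term = 1000*9.81*(0.9 - 12.1)/1000 = -109.872 kPa.
Friction term = 1000*9.81*9.94/1000 = 97.511 kPa.
p_j = 323 + -109.872 - 97.511 = 115.62 kPa.

115.62


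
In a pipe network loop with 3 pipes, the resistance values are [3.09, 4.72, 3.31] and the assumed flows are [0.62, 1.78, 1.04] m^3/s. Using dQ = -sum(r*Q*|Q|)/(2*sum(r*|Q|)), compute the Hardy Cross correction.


Numerator terms (r*Q*|Q|): 3.09*0.62*|0.62| = 1.1878; 4.72*1.78*|1.78| = 14.9548; 3.31*1.04*|1.04| = 3.5801.
Sum of numerator = 19.7227.
Denominator terms (r*|Q|): 3.09*|0.62| = 1.9158; 4.72*|1.78| = 8.4016; 3.31*|1.04| = 3.4424.
2 * sum of denominator = 2 * 13.7598 = 27.5196.
dQ = -19.7227 / 27.5196 = -0.7167 m^3/s.

-0.7167


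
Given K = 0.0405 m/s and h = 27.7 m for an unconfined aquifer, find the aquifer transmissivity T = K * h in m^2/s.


Transmissivity is defined as T = K * h.
T = 0.0405 * 27.7
  = 1.1219 m^2/s.

1.1219


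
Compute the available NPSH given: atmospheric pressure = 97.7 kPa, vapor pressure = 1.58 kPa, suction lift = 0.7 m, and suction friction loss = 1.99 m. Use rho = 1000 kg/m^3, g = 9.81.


NPSHa = p_atm/(rho*g) - z_s - hf_s - p_vap/(rho*g).
p_atm/(rho*g) = 97.7*1000 / (1000*9.81) = 9.959 m.
p_vap/(rho*g) = 1.58*1000 / (1000*9.81) = 0.161 m.
NPSHa = 9.959 - 0.7 - 1.99 - 0.161
      = 7.11 m.

7.11


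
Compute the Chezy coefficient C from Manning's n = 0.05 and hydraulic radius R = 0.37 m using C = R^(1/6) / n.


The Chezy coefficient relates to Manning's n through C = R^(1/6) / n.
R^(1/6) = 0.37^(1/6) = 0.847293.
C = 0.847293 / 0.05 = 16.95 m^(1/2)/s.

16.95


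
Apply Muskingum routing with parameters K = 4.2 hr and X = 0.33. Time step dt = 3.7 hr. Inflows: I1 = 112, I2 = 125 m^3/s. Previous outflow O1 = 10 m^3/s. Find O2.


Muskingum coefficients:
denom = 2*K*(1-X) + dt = 2*4.2*(1-0.33) + 3.7 = 9.328.
C0 = (dt - 2*K*X)/denom = (3.7 - 2*4.2*0.33)/9.328 = 0.0995.
C1 = (dt + 2*K*X)/denom = (3.7 + 2*4.2*0.33)/9.328 = 0.6938.
C2 = (2*K*(1-X) - dt)/denom = 0.2067.
O2 = C0*I2 + C1*I1 + C2*O1
   = 0.0995*125 + 0.6938*112 + 0.2067*10
   = 92.21 m^3/s.

92.21


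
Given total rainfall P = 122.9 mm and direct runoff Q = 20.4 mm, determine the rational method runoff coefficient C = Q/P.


The runoff coefficient C = runoff depth / rainfall depth.
C = 20.4 / 122.9
  = 0.166.

0.166


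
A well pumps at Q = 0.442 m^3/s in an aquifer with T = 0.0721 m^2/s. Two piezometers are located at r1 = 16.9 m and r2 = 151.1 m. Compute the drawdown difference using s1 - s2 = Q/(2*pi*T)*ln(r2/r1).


Thiem equation: s1 - s2 = Q/(2*pi*T) * ln(r2/r1).
ln(r2/r1) = ln(151.1/16.9) = 2.1906.
Q/(2*pi*T) = 0.442 / (2*pi*0.0721) = 0.442 / 0.453 = 0.9757.
s1 - s2 = 0.9757 * 2.1906 = 2.1374 m.

2.1374


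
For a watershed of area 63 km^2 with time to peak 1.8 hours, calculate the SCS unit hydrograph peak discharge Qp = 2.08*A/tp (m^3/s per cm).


SCS formula: Qp = 2.08 * A / tp.
Qp = 2.08 * 63 / 1.8
   = 131.04 / 1.8
   = 72.8 m^3/s per cm.

72.8


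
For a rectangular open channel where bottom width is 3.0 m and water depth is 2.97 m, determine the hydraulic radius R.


For a rectangular section:
Flow area A = b * y = 3.0 * 2.97 = 8.91 m^2.
Wetted perimeter P = b + 2y = 3.0 + 2*2.97 = 8.94 m.
Hydraulic radius R = A/P = 8.91 / 8.94 = 0.9966 m.

0.9966


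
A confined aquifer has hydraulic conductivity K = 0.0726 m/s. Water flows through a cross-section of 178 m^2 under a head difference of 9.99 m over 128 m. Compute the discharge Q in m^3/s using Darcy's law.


Darcy's law: Q = K * A * i, where i = dh/L.
Hydraulic gradient i = 9.99 / 128 = 0.078047.
Q = 0.0726 * 178 * 0.078047
  = 1.0086 m^3/s.

1.0086


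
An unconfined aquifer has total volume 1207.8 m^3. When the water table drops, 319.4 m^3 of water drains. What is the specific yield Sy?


Specific yield Sy = Volume drained / Total volume.
Sy = 319.4 / 1207.8
   = 0.2644.

0.2644


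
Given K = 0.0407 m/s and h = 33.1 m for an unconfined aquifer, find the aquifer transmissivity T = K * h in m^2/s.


Transmissivity is defined as T = K * h.
T = 0.0407 * 33.1
  = 1.3472 m^2/s.

1.3472


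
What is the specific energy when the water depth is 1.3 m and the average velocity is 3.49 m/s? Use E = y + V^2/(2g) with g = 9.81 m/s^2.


Specific energy E = y + V^2/(2g).
Velocity head = V^2/(2g) = 3.49^2 / (2*9.81) = 12.1801 / 19.62 = 0.6208 m.
E = 1.3 + 0.6208 = 1.9208 m.

1.9208


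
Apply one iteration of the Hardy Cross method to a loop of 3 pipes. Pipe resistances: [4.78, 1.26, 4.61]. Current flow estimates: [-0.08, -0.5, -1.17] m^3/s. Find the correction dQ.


Numerator terms (r*Q*|Q|): 4.78*-0.08*|-0.08| = -0.0306; 1.26*-0.5*|-0.5| = -0.315; 4.61*-1.17*|-1.17| = -6.3106.
Sum of numerator = -6.6562.
Denominator terms (r*|Q|): 4.78*|-0.08| = 0.3824; 1.26*|-0.5| = 0.63; 4.61*|-1.17| = 5.3937.
2 * sum of denominator = 2 * 6.4061 = 12.8122.
dQ = --6.6562 / 12.8122 = 0.5195 m^3/s.

0.5195


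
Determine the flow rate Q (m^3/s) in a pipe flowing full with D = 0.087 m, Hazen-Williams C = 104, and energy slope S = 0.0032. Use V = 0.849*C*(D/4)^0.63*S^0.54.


For a full circular pipe, R = D/4 = 0.087/4 = 0.0217 m.
V = 0.849 * 104 * 0.0217^0.63 * 0.0032^0.54
  = 0.849 * 104 * 0.08966 * 0.044955
  = 0.3559 m/s.
Pipe area A = pi*D^2/4 = pi*0.087^2/4 = 0.0059 m^2.
Q = A * V = 0.0059 * 0.3559 = 0.0021 m^3/s.

0.0021


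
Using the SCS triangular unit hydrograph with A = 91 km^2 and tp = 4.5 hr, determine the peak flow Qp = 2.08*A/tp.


SCS formula: Qp = 2.08 * A / tp.
Qp = 2.08 * 91 / 4.5
   = 189.28 / 4.5
   = 42.06 m^3/s per cm.

42.06


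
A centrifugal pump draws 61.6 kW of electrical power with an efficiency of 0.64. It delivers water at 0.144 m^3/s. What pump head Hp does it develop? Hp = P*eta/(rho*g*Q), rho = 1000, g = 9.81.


Pump head formula: Hp = P * eta / (rho * g * Q).
Numerator: P * eta = 61.6 * 1000 * 0.64 = 39424.0 W.
Denominator: rho * g * Q = 1000 * 9.81 * 0.144 = 1412.64.
Hp = 39424.0 / 1412.64 = 27.91 m.

27.91


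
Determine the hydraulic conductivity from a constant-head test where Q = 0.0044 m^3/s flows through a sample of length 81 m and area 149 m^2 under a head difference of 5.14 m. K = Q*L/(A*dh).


From K = Q*L / (A*dh):
Numerator: Q*L = 0.0044 * 81 = 0.3564.
Denominator: A*dh = 149 * 5.14 = 765.86.
K = 0.3564 / 765.86 = 0.000465 m/s.

0.000465


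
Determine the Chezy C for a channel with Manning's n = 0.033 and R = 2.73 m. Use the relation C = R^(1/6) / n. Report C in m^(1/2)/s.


The Chezy coefficient relates to Manning's n through C = R^(1/6) / n.
R^(1/6) = 2.73^(1/6) = 1.182208.
C = 1.182208 / 0.033 = 35.82 m^(1/2)/s.

35.82


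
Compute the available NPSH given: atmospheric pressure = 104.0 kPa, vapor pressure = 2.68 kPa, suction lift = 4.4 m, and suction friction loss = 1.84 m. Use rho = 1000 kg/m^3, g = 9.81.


NPSHa = p_atm/(rho*g) - z_s - hf_s - p_vap/(rho*g).
p_atm/(rho*g) = 104.0*1000 / (1000*9.81) = 10.601 m.
p_vap/(rho*g) = 2.68*1000 / (1000*9.81) = 0.273 m.
NPSHa = 10.601 - 4.4 - 1.84 - 0.273
      = 4.09 m.

4.09


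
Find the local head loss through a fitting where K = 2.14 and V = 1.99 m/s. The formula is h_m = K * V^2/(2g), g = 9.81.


Minor loss formula: h_m = K * V^2/(2g).
V^2 = 1.99^2 = 3.9601.
V^2/(2g) = 3.9601 / 19.62 = 0.2018 m.
h_m = 2.14 * 0.2018 = 0.4319 m.

0.4319


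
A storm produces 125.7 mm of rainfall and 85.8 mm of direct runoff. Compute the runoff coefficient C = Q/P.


The runoff coefficient C = runoff depth / rainfall depth.
C = 85.8 / 125.7
  = 0.6826.

0.6826


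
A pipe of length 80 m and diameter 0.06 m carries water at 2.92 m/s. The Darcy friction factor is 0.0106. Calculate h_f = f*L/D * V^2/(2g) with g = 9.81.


Darcy-Weisbach equation: h_f = f * (L/D) * V^2/(2g).
f * L/D = 0.0106 * 80/0.06 = 14.1333.
V^2/(2g) = 2.92^2 / (2*9.81) = 8.5264 / 19.62 = 0.4346 m.
h_f = 14.1333 * 0.4346 = 6.142 m.

6.142


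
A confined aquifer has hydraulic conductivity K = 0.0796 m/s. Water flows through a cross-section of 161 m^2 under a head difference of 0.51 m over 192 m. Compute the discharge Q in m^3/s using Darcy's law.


Darcy's law: Q = K * A * i, where i = dh/L.
Hydraulic gradient i = 0.51 / 192 = 0.002656.
Q = 0.0796 * 161 * 0.002656
  = 0.034 m^3/s.

0.034


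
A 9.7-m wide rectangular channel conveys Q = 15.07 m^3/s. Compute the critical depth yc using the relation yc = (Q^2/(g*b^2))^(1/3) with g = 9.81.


Using yc = (Q^2 / (g * b^2))^(1/3):
Q^2 = 15.07^2 = 227.1.
g * b^2 = 9.81 * 9.7^2 = 9.81 * 94.09 = 923.02.
Q^2 / (g*b^2) = 227.1 / 923.02 = 0.246.
yc = 0.246^(1/3) = 0.6266 m.

0.6266


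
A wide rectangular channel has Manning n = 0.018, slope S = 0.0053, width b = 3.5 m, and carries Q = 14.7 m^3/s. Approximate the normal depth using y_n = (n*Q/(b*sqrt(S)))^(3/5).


We use the wide-channel approximation y_n = (n*Q/(b*sqrt(S)))^(3/5).
sqrt(S) = sqrt(0.0053) = 0.072801.
Numerator: n*Q = 0.018 * 14.7 = 0.2646.
Denominator: b*sqrt(S) = 3.5 * 0.072801 = 0.254804.
arg = 1.0384.
y_n = 1.0384^(3/5) = 1.0229 m.

1.0229


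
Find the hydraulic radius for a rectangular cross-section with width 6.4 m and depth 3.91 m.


For a rectangular section:
Flow area A = b * y = 6.4 * 3.91 = 25.02 m^2.
Wetted perimeter P = b + 2y = 6.4 + 2*3.91 = 14.22 m.
Hydraulic radius R = A/P = 25.02 / 14.22 = 1.7598 m.

1.7598
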